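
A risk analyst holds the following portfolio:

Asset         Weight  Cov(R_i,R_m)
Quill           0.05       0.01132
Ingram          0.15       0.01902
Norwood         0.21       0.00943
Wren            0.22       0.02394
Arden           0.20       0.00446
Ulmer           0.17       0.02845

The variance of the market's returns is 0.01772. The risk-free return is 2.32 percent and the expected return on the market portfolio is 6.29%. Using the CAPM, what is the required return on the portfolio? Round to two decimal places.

5.99%

β_Quill = 0.01132 / 0.01772 = 0.6388
β_Ingram = 0.01902 / 0.01772 = 1.0734
β_Norwood = 0.00943 / 0.01772 = 0.5322
β_Wren = 0.02394 / 0.01772 = 1.3510
β_Arden = 0.00446 / 0.01772 = 0.2517
β_Ulmer = 0.02845 / 0.01772 = 1.6055
β_P = Σ w_i β_i = 0.05×0.6388 + 0.15×1.0734 + 0.21×0.5322 + 0.22×1.3510 + 0.20×0.2517 + 0.17×1.6055 = 0.9252
MRP = 6.29% − 2.32% = 3.97%
E(R_P) = R_f + β_P × MRP = 2.32% + 0.9252 × 3.97% = 5.99%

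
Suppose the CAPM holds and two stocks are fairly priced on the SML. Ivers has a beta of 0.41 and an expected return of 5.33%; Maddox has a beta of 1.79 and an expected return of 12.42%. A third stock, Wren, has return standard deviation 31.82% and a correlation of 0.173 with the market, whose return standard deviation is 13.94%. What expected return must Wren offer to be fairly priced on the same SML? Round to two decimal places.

MRP = (12.42% − 5.33%) / (1.79 − 0.41) = 5.1377%
R_f = 5.33% − 0.41 × 5.1377% = 3.2235%
β_Wren = ρ·σ_i/σ_m = 0.173 × 31.82 / 13.94 = 0.3949
E(R_Wren) = R_f + β × MRP = 3.2235% + 0.3949 × 5.1377% = 5.25%

5.25%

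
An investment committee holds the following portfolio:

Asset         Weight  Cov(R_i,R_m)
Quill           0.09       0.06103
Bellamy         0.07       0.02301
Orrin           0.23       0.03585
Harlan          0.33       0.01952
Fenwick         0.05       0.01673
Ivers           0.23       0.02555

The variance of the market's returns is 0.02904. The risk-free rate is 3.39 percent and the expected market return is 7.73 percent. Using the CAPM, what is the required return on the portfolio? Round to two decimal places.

β_Quill = 0.06103 / 0.02904 = 2.1016
β_Bellamy = 0.02301 / 0.02904 = 0.7924
β_Orrin = 0.03585 / 0.02904 = 1.2345
β_Harlan = 0.01952 / 0.02904 = 0.6722
β_Fenwick = 0.01673 / 0.02904 = 0.5761
β_Ivers = 0.02555 / 0.02904 = 0.8798
β_P = Σ w_i β_i = 0.09×2.1016 + 0.07×0.7924 + 0.23×1.2345 + 0.33×0.6722 + 0.05×0.5761 + 0.23×0.8798 = 0.9815
MRP = 7.73% − 3.39% = 4.34%
E(R_P) = R_f + β_P × MRP = 3.39% + 0.9815 × 4.34% = 7.65%

7.65%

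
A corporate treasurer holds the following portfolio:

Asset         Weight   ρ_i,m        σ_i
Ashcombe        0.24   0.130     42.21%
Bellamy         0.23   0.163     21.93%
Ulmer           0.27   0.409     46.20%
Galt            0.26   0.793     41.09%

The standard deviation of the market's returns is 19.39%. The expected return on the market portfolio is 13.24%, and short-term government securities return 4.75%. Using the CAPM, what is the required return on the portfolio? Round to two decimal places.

11.63%

β_Ashcombe = 0.130 × 42.21% / 19.39% = 0.2830
β_Bellamy = 0.163 × 21.93% / 19.39% = 0.1844
β_Ulmer = 0.409 × 46.20% / 19.39% = 0.9745
β_Galt = 0.793 × 41.09% / 19.39% = 1.6805
β_P = Σ w_i β_i = 0.24×0.2830 + 0.23×0.1844 + 0.27×0.9745 + 0.26×1.6805 = 0.8104
MRP = 13.24% − 4.75% = 8.49%
E(R_P) = R_f + β_P × MRP = 4.75% + 0.8104 × 8.49% = 11.63%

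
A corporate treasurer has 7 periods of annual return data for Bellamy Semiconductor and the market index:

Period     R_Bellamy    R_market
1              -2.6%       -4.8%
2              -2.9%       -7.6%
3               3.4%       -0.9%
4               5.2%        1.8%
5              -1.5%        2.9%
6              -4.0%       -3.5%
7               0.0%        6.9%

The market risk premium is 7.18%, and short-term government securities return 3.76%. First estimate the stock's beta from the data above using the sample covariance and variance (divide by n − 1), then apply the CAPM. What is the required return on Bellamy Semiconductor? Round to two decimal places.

6.10%

Mean R_i = (-2.6 − 2.9 + 3.4 + 5.2 − 1.5 − 4.0 + 0.0) / 7 = -0.3429%
Mean R_m = (-4.8 − 7.6 − 0.9 + 1.8 + 2.9 − 3.5 + 6.9) / 7 = -0.7429%
Σ(R_i − R̄_i)(R_m − R̄_m) = 48.6871  ⇒  Cov = 48.6871 / 6 = 8.1145
Σ(R_m − R̄_m)² = 149.2571  ⇒  Var(R_m) = 149.2571 / 6 = 24.8762
β = Cov / Var(R_m) = 8.1145 / 24.8762 = 0.3262
E(R) = R_f + β × MRP = 3.76% + 0.3262 × 7.18% = 6.10%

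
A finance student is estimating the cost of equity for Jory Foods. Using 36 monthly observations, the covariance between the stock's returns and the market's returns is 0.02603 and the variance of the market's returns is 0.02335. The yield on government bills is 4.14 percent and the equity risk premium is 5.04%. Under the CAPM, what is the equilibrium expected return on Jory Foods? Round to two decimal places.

β = Cov(R_i, R_m) / Var(R_m) = 0.02603 / 0.02335 = 1.1148
E(R) = R_f + β × MRP = 4.14% + 1.1148 × 5.04% = 9.76%

9.76%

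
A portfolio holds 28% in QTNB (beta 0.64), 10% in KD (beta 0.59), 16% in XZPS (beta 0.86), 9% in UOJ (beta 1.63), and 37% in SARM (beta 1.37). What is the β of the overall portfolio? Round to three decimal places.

β_P = Σ w_i β_i = 0.28×0.64 + 0.10×0.59 + 0.16×0.86 + 0.09×1.63 + 0.37×1.37 = 1.0294

1.029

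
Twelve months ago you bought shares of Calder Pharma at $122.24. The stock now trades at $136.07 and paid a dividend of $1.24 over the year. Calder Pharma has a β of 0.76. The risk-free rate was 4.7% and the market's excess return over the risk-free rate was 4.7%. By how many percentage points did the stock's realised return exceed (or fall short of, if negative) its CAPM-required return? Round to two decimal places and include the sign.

+4.06%

Realised HPR = (P1 + D1 − P0) / P0 = (136.07 + 1.24 − 122.24) / 122.24 = 15.07 / 122.24 = 12.3282%
CAPM required = R_f + β·MRP = 4.7% + 0.76 × 4.7% = 8.2720%
α = realised − required = 12.3282% − 8.2720% = +4.06%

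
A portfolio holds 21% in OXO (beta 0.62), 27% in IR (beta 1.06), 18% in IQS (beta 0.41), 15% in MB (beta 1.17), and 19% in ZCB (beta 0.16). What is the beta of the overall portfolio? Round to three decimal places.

0.696

β_P = Σ w_i β_i = 0.21×0.62 + 0.27×1.06 + 0.18×0.41 + 0.15×1.17 + 0.19×0.16 = 0.6961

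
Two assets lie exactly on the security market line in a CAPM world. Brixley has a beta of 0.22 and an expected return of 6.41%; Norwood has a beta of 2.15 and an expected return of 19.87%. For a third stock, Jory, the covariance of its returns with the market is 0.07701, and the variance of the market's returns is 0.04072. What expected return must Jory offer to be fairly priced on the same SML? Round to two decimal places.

18.07%

MRP = (19.87% − 6.41%) / (2.15 − 0.22) = 6.9741%
R_f = 6.41% − 0.22 × 6.9741% = 4.8757%
β_Jory = Cov / Var(R_m) = 0.07701 / 0.04072 = 1.8912
E(R_Jory) = R_f + β × MRP = 4.8757% + 1.8912 × 6.9741% = 18.07%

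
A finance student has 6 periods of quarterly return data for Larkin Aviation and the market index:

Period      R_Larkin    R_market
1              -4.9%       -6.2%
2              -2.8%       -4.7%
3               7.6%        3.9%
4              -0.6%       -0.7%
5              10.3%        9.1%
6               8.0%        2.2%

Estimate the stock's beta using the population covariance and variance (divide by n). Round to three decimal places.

Mean R_i = (-4.9 − 2.8 + 7.6 − 0.6 + 10.3 + 8.0) / 6 = 2.9333%
Mean R_m = (-6.2 − 4.7 + 3.9 − 0.7 + 9.1 + 2.2) / 6 = 0.6000%
Σ(R_i − R̄_i)(R_m − R̄_m) = 174.3700  ⇒  Cov = 174.3700 / 6 = 29.0617
Σ(R_m − R̄_m)² = 161.7200  ⇒  Var(R_m) = 161.7200 / 6 = 26.9533
β = Cov / Var(R_m) = 29.0617 / 26.9533 = 1.0782

1.078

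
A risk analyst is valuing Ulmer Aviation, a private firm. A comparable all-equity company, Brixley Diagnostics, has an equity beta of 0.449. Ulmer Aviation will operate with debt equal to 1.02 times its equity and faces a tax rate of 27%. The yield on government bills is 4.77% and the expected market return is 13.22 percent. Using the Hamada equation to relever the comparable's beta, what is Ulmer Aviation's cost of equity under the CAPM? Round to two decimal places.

β_L = β_U × [1 + (1 − t)(D/E)] = 0.449 × [1 + (1 − 0.27) × 1.02]
    = 0.449 × [1 + 0.73 × 1.02] = 0.449 × 1.7446 = 0.7833
MRP = 13.22% − 4.77% = 8.45%
E(R) = R_f + β_L × MRP = 4.77% + 0.7833 × 8.45% = 11.39%

11.39%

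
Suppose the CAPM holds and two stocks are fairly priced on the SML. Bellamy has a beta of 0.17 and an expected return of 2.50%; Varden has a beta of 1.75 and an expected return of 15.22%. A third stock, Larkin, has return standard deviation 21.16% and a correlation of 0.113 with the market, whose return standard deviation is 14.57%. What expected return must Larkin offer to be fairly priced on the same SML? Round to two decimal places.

2.45%

MRP = (15.22% − 2.50%) / (1.75 − 0.17) = 8.0506%
R_f = 2.50% − 0.17 × 8.0506% = 1.1314%
β_Larkin = ρ·σ_i/σ_m = 0.113 × 21.16 / 14.57 = 0.1641
E(R_Larkin) = R_f + β × MRP = 1.1314% + 0.1641 × 8.0506% = 2.45%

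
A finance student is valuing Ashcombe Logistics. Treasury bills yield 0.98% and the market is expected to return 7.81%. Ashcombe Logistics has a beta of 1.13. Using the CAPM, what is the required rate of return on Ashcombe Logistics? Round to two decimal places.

8.70%

Market risk premium = E(R_m) − R_f = 7.81% − 0.98% = 6.83%
E(R) = R_f + β × MRP = 0.98% + 1.13 × 6.83% = 8.70%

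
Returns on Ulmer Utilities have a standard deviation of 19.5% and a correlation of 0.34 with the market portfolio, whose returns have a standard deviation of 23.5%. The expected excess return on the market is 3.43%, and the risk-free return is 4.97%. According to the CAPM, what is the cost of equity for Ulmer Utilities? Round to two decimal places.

5.94%

β = ρ × σ_i / σ_m = 0.34 × 19.5% / 23.5% = 0.2821
E(R) = 4.97% + 0.2821 × 3.43% = 5.94%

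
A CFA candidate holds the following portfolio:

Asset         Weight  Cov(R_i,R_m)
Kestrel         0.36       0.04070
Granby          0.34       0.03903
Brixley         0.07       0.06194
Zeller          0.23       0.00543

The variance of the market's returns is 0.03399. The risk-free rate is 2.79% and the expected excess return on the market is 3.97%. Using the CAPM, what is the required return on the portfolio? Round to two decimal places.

6.70%

β_Kestrel = 0.04070 / 0.03399 = 1.1974
β_Granby = 0.03903 / 0.03399 = 1.1483
β_Brixley = 0.06194 / 0.03399 = 1.8223
β_Zeller = 0.00543 / 0.03399 = 0.1598
β_P = Σ w_i β_i = 0.36×1.1974 + 0.34×1.1483 + 0.07×1.8223 + 0.23×0.1598 = 0.9858
E(R_P) = R_f + β_P × MRP = 2.79% + 0.9858 × 3.97% = 6.70%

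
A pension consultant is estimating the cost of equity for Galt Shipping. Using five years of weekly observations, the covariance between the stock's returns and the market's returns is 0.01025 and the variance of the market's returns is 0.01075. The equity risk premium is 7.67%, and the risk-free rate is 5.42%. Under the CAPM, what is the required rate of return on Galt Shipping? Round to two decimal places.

β = Cov(R_i, R_m) / Var(R_m) = 0.01025 / 0.01075 = 0.9535
E(R) = R_f + β × MRP = 5.42% + 0.9535 × 7.67% = 12.73%

12.73%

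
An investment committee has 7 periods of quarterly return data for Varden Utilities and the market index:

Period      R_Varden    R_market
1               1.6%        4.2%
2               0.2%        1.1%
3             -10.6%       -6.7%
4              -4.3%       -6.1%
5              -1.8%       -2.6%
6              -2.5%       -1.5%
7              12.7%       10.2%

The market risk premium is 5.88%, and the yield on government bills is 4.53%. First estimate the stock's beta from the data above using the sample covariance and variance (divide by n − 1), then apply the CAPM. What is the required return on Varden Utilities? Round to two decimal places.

Mean R_i = (1.6 + 0.2 − 10.6 − 4.3 − 1.8 − 2.5 + 12.7) / 7 = -0.6714%
Mean R_m = (4.2 + 1.1 − 6.7 − 6.1 − 2.6 − 1.5 + 10.2) / 7 = -0.2000%
Σ(R_i − R̄_i)(R_m − R̄_m) = 241.2200  ⇒  Cov = 241.2200 / 6 = 40.2033
Σ(R_m − R̄_m)² = 213.7200  ⇒  Var(R_m) = 213.7200 / 6 = 35.6200
β = Cov / Var(R_m) = 40.2033 / 35.6200 = 1.1287
E(R) = R_f + β × MRP = 4.53% + 1.1287 × 5.88% = 11.17%

11.17%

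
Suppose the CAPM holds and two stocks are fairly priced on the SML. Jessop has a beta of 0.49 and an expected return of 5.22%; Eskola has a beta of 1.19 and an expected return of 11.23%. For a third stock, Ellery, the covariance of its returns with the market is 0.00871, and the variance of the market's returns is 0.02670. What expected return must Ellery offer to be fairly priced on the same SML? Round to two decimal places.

MRP = (11.23% − 5.22%) / (1.19 − 0.49) = 8.5857%
R_f = 5.22% − 0.49 × 8.5857% = 1.0130%
β_Ellery = Cov / Var(R_m) = 0.00871 / 0.02670 = 0.3262
E(R_Ellery) = R_f + β × MRP = 1.0130% + 0.3262 × 8.5857% = 3.81%

3.81%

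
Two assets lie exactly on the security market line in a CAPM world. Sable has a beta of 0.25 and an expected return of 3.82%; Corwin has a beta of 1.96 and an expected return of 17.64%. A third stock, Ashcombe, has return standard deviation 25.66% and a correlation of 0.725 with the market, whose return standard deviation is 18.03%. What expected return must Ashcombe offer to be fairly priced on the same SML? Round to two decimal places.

MRP = (17.64% − 3.82%) / (1.96 − 0.25) = 8.0819%
R_f = 3.82% − 0.25 × 8.0819% = 1.7995%
β_Ashcombe = ρ·σ_i/σ_m = 0.725 × 25.66 / 18.03 = 1.0318
E(R_Ashcombe) = R_f + β × MRP = 1.7995% + 1.0318 × 8.0819% = 10.14%

10.14%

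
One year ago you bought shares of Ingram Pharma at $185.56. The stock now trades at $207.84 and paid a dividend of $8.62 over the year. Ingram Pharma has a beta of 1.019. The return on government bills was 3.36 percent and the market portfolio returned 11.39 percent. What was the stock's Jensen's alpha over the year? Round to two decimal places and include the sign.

Realised HPR = (P1 + D1 − P0) / P0 = (207.84 + 8.62 − 185.56) / 185.56 = 30.90 / 185.56 = 16.6523%
MRP = 11.39% − 3.36% = 8.03%
CAPM required = R_f + β·MRP = 3.36% + 1.019 × 8.03% = 11.54257%
α = realised − required = 16.6523% − 11.54257% = +5.11%

+5.11%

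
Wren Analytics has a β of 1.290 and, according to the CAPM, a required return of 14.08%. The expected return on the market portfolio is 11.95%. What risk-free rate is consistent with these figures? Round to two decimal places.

4.61%

E(R) = R_f + β(E(R_m) − R_f) = R_f(1 − β) + β·E(R_m)
14.08% = R_f × (1 − 1.290) + 1.290 × 11.95%
14.08% = R_f × -0.290 + 15.41550%
R_f = (14.08% − 15.41550%) / -0.290 = 4.61%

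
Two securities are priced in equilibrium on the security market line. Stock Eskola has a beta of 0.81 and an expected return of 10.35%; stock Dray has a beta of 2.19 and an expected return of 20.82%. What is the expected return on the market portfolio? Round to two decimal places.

11.79%

Both satisfy E(R) = R_f + β·MRP, so the slope of the SML is
MRP = (20.82% − 10.35%) / (2.19 − 0.81) = 10.47% / 1.38 = 7.5870%
R_f = E(R_Eskola) − β_Eskola·MRP = 10.35% − 0.81 × 7.5870% = 4.2045%
E(R_m) = R_f + MRP = 4.2045% + 7.5870% = 11.79%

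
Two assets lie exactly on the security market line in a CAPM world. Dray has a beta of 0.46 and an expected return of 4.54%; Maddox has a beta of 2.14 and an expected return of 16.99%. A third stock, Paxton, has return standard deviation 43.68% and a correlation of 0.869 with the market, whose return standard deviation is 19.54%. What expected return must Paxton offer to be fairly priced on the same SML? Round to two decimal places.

15.53%

MRP = (16.99% − 4.54%) / (2.14 − 0.46) = 7.4107%
R_f = 4.54% − 0.46 × 7.4107% = 1.1311%
β_Paxton = ρ·σ_i/σ_m = 0.869 × 43.68 / 19.54 = 1.9426
E(R_Paxton) = R_f + β × MRP = 1.1311% + 1.9426 × 7.4107% = 15.53%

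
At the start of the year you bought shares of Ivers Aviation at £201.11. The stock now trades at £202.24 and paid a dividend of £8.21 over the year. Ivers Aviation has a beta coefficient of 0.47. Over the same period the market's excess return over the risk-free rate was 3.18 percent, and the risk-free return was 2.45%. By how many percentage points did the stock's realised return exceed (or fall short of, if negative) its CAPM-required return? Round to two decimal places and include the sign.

+0.70%

Realised HPR = (P1 + D1 − P0) / P0 = (202.24 + 8.21 − 201.11) / 201.11 = 9.34 / 201.11 = 4.6442%
CAPM required = R_f + β·MRP = 2.45% + 0.47 × 3.18% = 3.9446%
α = realised − required = 4.6442% − 3.9446% = +0.70%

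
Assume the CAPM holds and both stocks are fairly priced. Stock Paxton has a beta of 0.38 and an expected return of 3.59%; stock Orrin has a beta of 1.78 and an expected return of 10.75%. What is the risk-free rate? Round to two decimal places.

Both satisfy E(R) = R_f + β·MRP, so the slope of the SML is
MRP = (10.75% − 3.59%) / (1.78 − 0.38) = 7.16% / 1.40 = 5.1143%
R_f = E(R_Paxton) − β_Paxton·MRP = 3.59% − 0.38 × 5.1143% = 1.6466%

1.65%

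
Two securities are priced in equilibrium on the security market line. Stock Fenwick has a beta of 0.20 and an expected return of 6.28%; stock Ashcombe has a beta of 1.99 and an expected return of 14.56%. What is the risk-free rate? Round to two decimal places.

Both satisfy E(R) = R_f + β·MRP, so the slope of the SML is
MRP = (14.56% − 6.28%) / (1.99 − 0.20) = 8.28% / 1.79 = 4.6257%
R_f = E(R_Fenwick) − β_Fenwick·MRP = 6.28% − 0.20 × 4.6257% = 5.3549%

5.35%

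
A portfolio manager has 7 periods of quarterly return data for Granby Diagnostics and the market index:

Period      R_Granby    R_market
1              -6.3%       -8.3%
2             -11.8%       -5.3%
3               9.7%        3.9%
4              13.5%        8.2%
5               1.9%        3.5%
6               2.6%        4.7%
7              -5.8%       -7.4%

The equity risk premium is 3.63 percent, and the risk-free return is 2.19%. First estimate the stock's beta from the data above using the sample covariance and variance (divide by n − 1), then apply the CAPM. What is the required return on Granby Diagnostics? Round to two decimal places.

Mean R_i = (-6.3 − 11.8 + 9.7 + 13.5 + 1.9 + 2.6 − 5.8) / 7 = 0.5429%
Mean R_m = (-8.3 − 5.3 + 3.9 + 8.2 + 3.5 + 4.7 − 7.4) / 7 = -0.1000%
Σ(R_i − R̄_i)(R_m − R̄_m) = 325.5300  ⇒  Cov = 325.5300 / 6 = 54.2550
Σ(R_m − R̄_m)² = 268.4600  ⇒  Var(R_m) = 268.4600 / 6 = 44.7433
β = Cov / Var(R_m) = 54.2550 / 44.7433 = 1.2126
E(R) = R_f + β × MRP = 2.19% + 1.2126 × 3.63% = 6.59%

6.59%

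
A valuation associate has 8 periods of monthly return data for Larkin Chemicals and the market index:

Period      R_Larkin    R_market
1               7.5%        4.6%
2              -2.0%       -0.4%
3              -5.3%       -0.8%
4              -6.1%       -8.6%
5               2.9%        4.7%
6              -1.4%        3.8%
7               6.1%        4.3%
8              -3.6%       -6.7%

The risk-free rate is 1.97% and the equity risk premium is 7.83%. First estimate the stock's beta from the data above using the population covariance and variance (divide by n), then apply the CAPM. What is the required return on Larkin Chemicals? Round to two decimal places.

Mean R_i = (7.5 − 2.0 − 5.3 − 6.1 + 2.9 − 1.4 + 6.1 − 3.6) / 8 = -0.2375%
Mean R_m = (4.6 − 0.4 − 0.8 − 8.6 + 4.7 + 3.8 + 4.3 − 6.7) / 8 = 0.1125%
Σ(R_i − R̄_i)(R_m − R̄_m) = 150.8738  ⇒  Cov = 150.8738 / 8 = 18.8592
Σ(R_m − R̄_m)² = 195.7288  ⇒  Var(R_m) = 195.7288 / 8 = 24.4661
β = Cov / Var(R_m) = 18.8592 / 24.4661 = 0.7708
E(R) = R_f + β × MRP = 1.97% + 0.7708 × 7.83% = 8.01%

8.01%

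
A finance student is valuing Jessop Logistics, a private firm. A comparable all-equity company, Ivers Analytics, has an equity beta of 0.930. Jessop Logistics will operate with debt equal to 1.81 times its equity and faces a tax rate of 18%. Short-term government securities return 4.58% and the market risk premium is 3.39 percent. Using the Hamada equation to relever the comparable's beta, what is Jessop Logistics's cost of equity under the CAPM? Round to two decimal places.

β_L = β_U × [1 + (1 − t)(D/E)] = 0.930 × [1 + (1 − 0.18) × 1.81]
    = 0.930 × [1 + 0.82 × 1.81] = 0.930 × 2.4842 = 2.3103
E(R) = R_f + β_L × MRP = 4.58% + 2.3103 × 3.39% = 12.41%

12.41%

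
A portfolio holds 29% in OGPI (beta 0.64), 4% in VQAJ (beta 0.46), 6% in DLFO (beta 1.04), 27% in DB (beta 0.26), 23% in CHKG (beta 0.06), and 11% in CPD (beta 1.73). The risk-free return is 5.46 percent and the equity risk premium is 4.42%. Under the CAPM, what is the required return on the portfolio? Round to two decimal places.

7.85%

β_P = Σ w_i β_i = 0.29×0.64 + 0.04×0.46 + 0.06×1.04 + 0.27×0.26 + 0.23×0.06 + 0.11×1.73 = 0.5407
E(R_P) = R_f + β_P × MRP = 5.46% + 0.5407 × 4.42% = 7.85%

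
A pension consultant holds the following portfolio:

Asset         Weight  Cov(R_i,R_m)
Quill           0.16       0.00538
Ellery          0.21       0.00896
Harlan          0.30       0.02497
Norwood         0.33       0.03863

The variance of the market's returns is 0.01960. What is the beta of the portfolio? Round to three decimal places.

β_Quill = 0.00538 / 0.01960 = 0.2745
β_Ellery = 0.00896 / 0.01960 = 0.4571
β_Harlan = 0.02497 / 0.01960 = 1.2740
β_Norwood = 0.03863 / 0.01960 = 1.9709
β_P = Σ w_i β_i = 0.16×0.2745 + 0.21×0.4571 + 0.30×1.2740 + 0.33×1.9709 = 1.1725

1.173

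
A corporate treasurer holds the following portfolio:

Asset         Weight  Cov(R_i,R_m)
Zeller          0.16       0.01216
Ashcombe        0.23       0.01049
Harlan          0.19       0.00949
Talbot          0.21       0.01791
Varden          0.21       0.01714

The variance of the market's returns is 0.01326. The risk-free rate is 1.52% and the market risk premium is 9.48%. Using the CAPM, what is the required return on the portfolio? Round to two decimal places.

11.19%

β_Zeller = 0.01216 / 0.01326 = 0.9170
β_Ashcombe = 0.01049 / 0.01326 = 0.7911
β_Harlan = 0.00949 / 0.01326 = 0.7157
β_Talbot = 0.01791 / 0.01326 = 1.3507
β_Varden = 0.01714 / 0.01326 = 1.2926
β_P = Σ w_i β_i = 0.16×0.9170 + 0.23×0.7911 + 0.19×0.7157 + 0.21×1.3507 + 0.21×1.2926 = 1.0197
E(R_P) = R_f + β_P × MRP = 1.52% + 1.0197 × 9.48% = 11.19%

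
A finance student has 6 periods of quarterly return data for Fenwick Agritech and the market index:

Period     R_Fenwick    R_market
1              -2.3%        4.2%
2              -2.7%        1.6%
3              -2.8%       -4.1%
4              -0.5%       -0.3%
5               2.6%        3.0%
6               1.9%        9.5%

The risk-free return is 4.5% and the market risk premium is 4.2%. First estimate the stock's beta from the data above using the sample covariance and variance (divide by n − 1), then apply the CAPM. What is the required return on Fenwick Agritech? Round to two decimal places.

Mean R_i = (-2.3 − 2.7 − 2.8 − 0.5 + 2.6 + 1.9) / 6 = -0.6333%
Mean R_m = (4.2 + 1.6 − 4.1 − 0.3 + 3.0 + 9.5) / 6 = 2.3167%
Σ(R_i − R̄_i)(R_m − R̄_m) = 32.3033  ⇒  Cov = 32.3033 / 5 = 6.4607
Σ(R_m − R̄_m)² = 104.1483  ⇒  Var(R_m) = 104.1483 / 5 = 20.8297
β = Cov / Var(R_m) = 6.4607 / 20.8297 = 0.3102
E(R) = R_f + β × MRP = 4.5% + 0.3102 × 4.2% = 5.80%

5.80%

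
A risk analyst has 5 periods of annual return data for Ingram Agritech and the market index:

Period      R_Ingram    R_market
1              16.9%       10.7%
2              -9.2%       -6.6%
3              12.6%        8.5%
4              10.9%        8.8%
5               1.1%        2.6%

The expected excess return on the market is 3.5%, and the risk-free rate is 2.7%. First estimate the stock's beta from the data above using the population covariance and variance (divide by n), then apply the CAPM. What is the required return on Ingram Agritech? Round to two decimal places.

Mean R_i = (16.9 − 9.2 + 12.6 + 10.9 + 1.1) / 5 = 6.4600%
Mean R_m = (10.7 − 6.6 + 8.5 + 8.8 + 2.6) / 5 = 4.8000%
Σ(R_i − R̄_i)(R_m − R̄_m) = 292.3900  ⇒  Cov = 292.3900 / 5 = 58.4780
Σ(R_m − R̄_m)² = 199.3000  ⇒  Var(R_m) = 199.3000 / 5 = 39.8600
β = Cov / Var(R_m) = 58.4780 / 39.8600 = 1.4671
E(R) = R_f + β × MRP = 2.7% + 1.4671 × 3.5% = 7.83%

7.83%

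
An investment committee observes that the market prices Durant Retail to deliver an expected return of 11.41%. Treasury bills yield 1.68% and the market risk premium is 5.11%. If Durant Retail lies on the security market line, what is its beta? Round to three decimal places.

β = (E(R) − R_f) / MRP = (11.41% − 1.68%) / 5.11% = 9.73% / 5.11% = 1.904

1.904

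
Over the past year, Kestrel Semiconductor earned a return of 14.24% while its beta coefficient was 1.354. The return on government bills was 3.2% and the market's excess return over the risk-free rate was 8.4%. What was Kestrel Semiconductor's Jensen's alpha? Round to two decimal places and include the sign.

-0.33%

CAPM benchmark = R_f + β(R_m − R_f) = 3.2% + 1.354 × 8.4% = 14.5736%
α = actual − benchmark = 14.24% − 14.5736% = -0.33%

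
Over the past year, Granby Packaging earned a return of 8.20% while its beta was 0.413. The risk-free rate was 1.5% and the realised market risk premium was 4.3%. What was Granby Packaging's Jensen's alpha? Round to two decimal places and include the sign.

CAPM benchmark = R_f + β(R_m − R_f) = 1.5% + 0.413 × 4.3% = 3.2759%
α = actual − benchmark = 8.20% − 3.2759% = +4.92%

+4.92%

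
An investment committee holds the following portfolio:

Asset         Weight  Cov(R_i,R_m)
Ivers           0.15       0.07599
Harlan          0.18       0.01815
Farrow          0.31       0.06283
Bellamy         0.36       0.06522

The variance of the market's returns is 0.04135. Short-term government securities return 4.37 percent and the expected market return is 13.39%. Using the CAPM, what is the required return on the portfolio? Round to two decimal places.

16.94%

β_Ivers = 0.07599 / 0.04135 = 1.8377
β_Harlan = 0.01815 / 0.04135 = 0.4389
β_Farrow = 0.06283 / 0.04135 = 1.5195
β_Bellamy = 0.06522 / 0.04135 = 1.5773
β_P = Σ w_i β_i = 0.15×1.8377 + 0.18×0.4389 + 0.31×1.5195 + 0.36×1.5773 = 1.3935
MRP = 13.39% − 4.37% = 9.02%
E(R_P) = R_f + β_P × MRP = 4.37% + 1.3935 × 9.02% = 16.94%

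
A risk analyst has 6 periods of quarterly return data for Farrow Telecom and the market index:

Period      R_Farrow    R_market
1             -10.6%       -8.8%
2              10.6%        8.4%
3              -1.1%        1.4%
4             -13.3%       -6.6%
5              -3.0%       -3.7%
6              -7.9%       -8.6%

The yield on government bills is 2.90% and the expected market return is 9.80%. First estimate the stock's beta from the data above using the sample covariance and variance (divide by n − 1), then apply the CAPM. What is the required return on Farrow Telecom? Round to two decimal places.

11.14%

Mean R_i = (-10.6 + 10.6 − 1.1 − 13.3 − 3.0 − 7.9) / 6 = -4.2167%
Mean R_m = (-8.8 + 8.4 + 1.4 − 6.6 − 3.7 − 8.6) / 6 = -2.9833%
Σ(R_i − R̄_i)(R_m − R̄_m) = 272.1217  ⇒  Cov = 272.1217 / 5 = 54.4243
Σ(R_m − R̄_m)² = 227.7683  ⇒  Var(R_m) = 227.7683 / 5 = 45.5537
β = Cov / Var(R_m) = 54.4243 / 45.5537 = 1.1947
MRP = 9.80% − 2.90% = 6.90%
E(R) = R_f + β × MRP = 2.90% + 1.1947 × 6.90% = 11.14%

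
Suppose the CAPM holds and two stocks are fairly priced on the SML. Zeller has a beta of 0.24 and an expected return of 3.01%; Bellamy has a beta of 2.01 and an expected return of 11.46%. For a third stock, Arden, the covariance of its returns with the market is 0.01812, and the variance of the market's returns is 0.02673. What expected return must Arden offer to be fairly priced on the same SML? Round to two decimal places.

MRP = (11.46% − 3.01%) / (2.01 − 0.24) = 4.7740%
R_f = 3.01% − 0.24 × 4.7740% = 1.8642%
β_Arden = Cov / Var(R_m) = 0.01812 / 0.02673 = 0.6779
E(R_Arden) = R_f + β × MRP = 1.8642% + 0.6779 × 4.7740% = 5.10%

5.10%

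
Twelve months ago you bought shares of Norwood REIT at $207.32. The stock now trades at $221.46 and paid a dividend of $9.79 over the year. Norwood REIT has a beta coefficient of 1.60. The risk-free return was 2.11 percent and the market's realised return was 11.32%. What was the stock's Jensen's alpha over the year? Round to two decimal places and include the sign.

-5.30%

Realised HPR = (P1 + D1 − P0) / P0 = (221.46 + 9.79 − 207.32) / 207.32 = 23.93 / 207.32 = 11.5425%
MRP = 11.32% − 2.11% = 9.21%
CAPM required = R_f + β·MRP = 2.11% + 1.60 × 9.21% = 16.8460%
α = realised − required = 11.5425% − 16.8460% = -5.30%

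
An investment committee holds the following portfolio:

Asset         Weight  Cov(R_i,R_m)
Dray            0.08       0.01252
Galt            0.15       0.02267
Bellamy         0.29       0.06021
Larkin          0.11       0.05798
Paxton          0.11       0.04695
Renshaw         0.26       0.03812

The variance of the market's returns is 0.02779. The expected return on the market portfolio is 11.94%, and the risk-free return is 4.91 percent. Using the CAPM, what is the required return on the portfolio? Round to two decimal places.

15.87%

β_Dray = 0.01252 / 0.02779 = 0.4505
β_Galt = 0.02267 / 0.02779 = 0.8158
β_Bellamy = 0.06021 / 0.02779 = 2.1666
β_Larkin = 0.05798 / 0.02779 = 2.0864
β_Paxton = 0.04695 / 0.02779 = 1.6895
β_Renshaw = 0.03812 / 0.02779 = 1.3717
β_P = Σ w_i β_i = 0.08×0.4505 + 0.15×0.8158 + 0.29×2.1666 + 0.11×2.0864 + 0.11×1.6895 + 0.26×1.3717 = 1.5587
MRP = 11.94% − 4.91% = 7.03%
E(R_P) = R_f + β_P × MRP = 4.91% + 1.5587 × 7.03% = 15.87%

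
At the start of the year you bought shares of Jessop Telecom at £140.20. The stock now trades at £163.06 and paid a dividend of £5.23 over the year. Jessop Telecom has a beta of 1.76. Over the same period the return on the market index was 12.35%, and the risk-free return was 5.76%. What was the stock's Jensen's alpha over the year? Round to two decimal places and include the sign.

Realised HPR = (P1 + D1 − P0) / P0 = (163.06 + 5.23 − 140.20) / 140.20 = 28.09 / 140.20 = 20.0357%
MRP = 12.35% − 5.76% = 6.59%
CAPM required = R_f + β·MRP = 5.76% + 1.76 × 6.59% = 17.3584%
α = realised − required = 20.0357% − 17.3584% = +2.68%

+2.68%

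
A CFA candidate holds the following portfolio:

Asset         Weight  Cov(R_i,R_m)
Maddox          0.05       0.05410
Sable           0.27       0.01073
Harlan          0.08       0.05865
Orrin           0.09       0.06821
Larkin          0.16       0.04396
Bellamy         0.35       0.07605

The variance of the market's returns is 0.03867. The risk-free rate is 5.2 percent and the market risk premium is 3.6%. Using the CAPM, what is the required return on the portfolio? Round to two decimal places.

9.86%

β_Maddox = 0.05410 / 0.03867 = 1.3990
β_Sable = 0.01073 / 0.03867 = 0.2775
β_Harlan = 0.05865 / 0.03867 = 1.5167
β_Orrin = 0.06821 / 0.03867 = 1.7639
β_Larkin = 0.04396 / 0.03867 = 1.1368
β_Bellamy = 0.07605 / 0.03867 = 1.9666
β_P = Σ w_i β_i = 0.05×1.3990 + 0.27×0.2775 + 0.08×1.5167 + 0.09×1.7639 + 0.16×1.1368 + 0.35×1.9666 = 1.2952
E(R_P) = R_f + β_P × MRP = 5.2% + 1.2952 × 3.6% = 9.86%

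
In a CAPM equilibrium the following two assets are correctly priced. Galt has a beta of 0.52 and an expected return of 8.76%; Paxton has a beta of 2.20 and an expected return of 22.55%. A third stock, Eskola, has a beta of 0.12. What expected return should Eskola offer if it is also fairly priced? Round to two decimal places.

MRP (SML slope) = (22.55% − 8.76%) / (2.20 − 0.52) = 13.79% / 1.68 = 8.2083%
R_f (intercept) = 8.76% − 0.52 × 8.2083% = 4.4917%
E(R_Eskola) = R_f + β × MRP = 4.4917% + 0.12 × 8.2083% = 5.48%

5.48%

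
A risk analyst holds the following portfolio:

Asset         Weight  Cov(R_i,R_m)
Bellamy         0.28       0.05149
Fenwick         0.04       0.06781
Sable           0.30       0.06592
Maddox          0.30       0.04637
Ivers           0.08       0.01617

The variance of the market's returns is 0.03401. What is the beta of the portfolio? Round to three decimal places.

1.532

β_Bellamy = 0.05149 / 0.03401 = 1.5140
β_Fenwick = 0.06781 / 0.03401 = 1.9938
β_Sable = 0.06592 / 0.03401 = 1.9383
β_Maddox = 0.04637 / 0.03401 = 1.3634
β_Ivers = 0.01617 / 0.03401 = 0.4754
β_P = Σ w_i β_i = 0.28×1.5140 + 0.04×1.9938 + 0.30×1.9383 + 0.30×1.3634 + 0.08×0.4754 = 1.5322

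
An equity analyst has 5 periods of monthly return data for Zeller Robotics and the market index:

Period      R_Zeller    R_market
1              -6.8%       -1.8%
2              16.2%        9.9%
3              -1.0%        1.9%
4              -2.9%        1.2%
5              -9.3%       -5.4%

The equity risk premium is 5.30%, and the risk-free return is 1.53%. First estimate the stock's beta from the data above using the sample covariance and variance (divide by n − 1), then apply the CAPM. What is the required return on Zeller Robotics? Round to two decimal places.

10.66%

Mean R_i = (-6.8 + 16.2 − 1.0 − 2.9 − 9.3) / 5 = -0.7600%
Mean R_m = (-1.8 + 9.9 + 1.9 + 1.2 − 5.4) / 5 = 1.1600%
Σ(R_i − R̄_i)(R_m − R̄_m) = 221.8680  ⇒  Cov = 221.8680 / 4 = 55.4670
Σ(R_m − R̄_m)² = 128.7320  ⇒  Var(R_m) = 128.7320 / 4 = 32.1830
β = Cov / Var(R_m) = 55.4670 / 32.1830 = 1.7235
E(R) = R_f + β × MRP = 1.53% + 1.7235 × 5.30% = 10.66%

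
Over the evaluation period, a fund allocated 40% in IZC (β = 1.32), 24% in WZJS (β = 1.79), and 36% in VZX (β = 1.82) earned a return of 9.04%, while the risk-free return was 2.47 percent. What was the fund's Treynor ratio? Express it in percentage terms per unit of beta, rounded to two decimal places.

β_P = 0.40×1.32 + 0.24×1.79 + 0.36×1.82 = 1.6128
Treynor = (R_P − R_f) / β_P = (9.04% − 2.47%) / 1.6128 = 6.57% / 1.6128 = 4.07%

4.07%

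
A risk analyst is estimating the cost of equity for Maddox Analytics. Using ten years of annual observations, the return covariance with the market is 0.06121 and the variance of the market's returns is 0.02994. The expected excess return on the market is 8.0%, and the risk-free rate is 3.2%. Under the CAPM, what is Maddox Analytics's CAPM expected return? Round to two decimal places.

β = Cov(R_i, R_m) / Var(R_m) = 0.06121 / 0.02994 = 2.0444
E(R) = R_f + β × MRP = 3.2% + 2.0444 × 8.0% = 19.56%

19.56%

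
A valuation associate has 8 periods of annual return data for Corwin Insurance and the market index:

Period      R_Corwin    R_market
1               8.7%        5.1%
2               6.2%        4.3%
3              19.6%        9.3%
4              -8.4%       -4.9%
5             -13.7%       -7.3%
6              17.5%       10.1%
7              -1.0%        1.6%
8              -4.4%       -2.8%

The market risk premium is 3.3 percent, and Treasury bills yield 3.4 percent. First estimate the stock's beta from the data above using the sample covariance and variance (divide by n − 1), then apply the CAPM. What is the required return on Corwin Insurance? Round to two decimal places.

Mean R_i = (8.7 + 6.2 + 19.6 − 8.4 − 13.7 + 17.5 − 1.0 − 4.4) / 8 = 3.0625%
Mean R_m = (5.1 + 4.3 + 9.3 − 4.9 − 7.3 + 10.1 + 1.6 − 2.8) / 8 = 1.9250%
Σ(R_i − R̄_i)(R_m − R̄_m) = 534.7875  ⇒  Cov = 534.7875 / 7 = 76.3982
Σ(R_m − R̄_m)² = 291.0550  ⇒  Var(R_m) = 291.0550 / 7 = 41.5793
β = Cov / Var(R_m) = 76.3982 / 41.5793 = 1.8374
E(R) = R_f + β × MRP = 3.4% + 1.8374 × 3.3% = 9.46%

9.46%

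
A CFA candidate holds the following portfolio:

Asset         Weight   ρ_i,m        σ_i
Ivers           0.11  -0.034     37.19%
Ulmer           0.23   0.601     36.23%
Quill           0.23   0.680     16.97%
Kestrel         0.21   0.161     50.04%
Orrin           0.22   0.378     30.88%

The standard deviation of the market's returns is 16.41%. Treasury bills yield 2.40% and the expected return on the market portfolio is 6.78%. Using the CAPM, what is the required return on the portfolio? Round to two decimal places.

β_Ivers = -0.034 × 37.19% / 16.41% = -0.0771
β_Ulmer = 0.601 × 36.23% / 16.41% = 1.3269
β_Quill = 0.680 × 16.97% / 16.41% = 0.7032
β_Kestrel = 0.161 × 50.04% / 16.41% = 0.4909
β_Orrin = 0.378 × 30.88% / 16.41% = 0.7113
β_P = Σ w_i β_i = 0.11×-0.0771 + 0.23×1.3269 + 0.23×0.7032 + 0.21×0.4909 + 0.22×0.7113 = 0.7180
MRP = 6.78% − 2.40% = 4.38%
E(R_P) = R_f + β_P × MRP = 2.40% + 0.7180 × 4.38% = 5.54%

5.54%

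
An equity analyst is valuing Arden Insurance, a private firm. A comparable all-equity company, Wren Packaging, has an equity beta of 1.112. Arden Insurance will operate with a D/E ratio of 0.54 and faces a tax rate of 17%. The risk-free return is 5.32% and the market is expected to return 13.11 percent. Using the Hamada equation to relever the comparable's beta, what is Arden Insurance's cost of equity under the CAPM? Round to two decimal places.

17.87%

β_L = β_U × [1 + (1 − t)(D/E)] = 1.112 × [1 + (1 − 0.17) × 0.54]
    = 1.112 × [1 + 0.83 × 0.54] = 1.112 × 1.4482 = 1.6104
MRP = 13.11% − 5.32% = 7.79%
E(R) = R_f + β_L × MRP = 5.32% + 1.6104 × 7.79% = 17.87%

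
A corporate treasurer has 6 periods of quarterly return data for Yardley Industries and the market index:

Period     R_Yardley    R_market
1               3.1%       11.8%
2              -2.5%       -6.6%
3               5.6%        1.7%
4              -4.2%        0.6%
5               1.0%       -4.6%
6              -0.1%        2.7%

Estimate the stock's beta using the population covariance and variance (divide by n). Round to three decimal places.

0.251

Mean R_i = (3.1 − 2.5 + 5.6 − 4.2 + 1.0 − 0.1) / 6 = 0.4833%
Mean R_m = (11.8 − 6.6 + 1.7 + 0.6 − 4.6 + 2.7) / 6 = 0.9333%
Σ(R_i − R̄_i)(R_m − R̄_m) = 52.5033  ⇒  Cov = 52.5033 / 6 = 8.7506
Σ(R_m − R̄_m)² = 209.2733  ⇒  Var(R_m) = 209.2733 / 6 = 34.8789
β = Cov / Var(R_m) = 8.7506 / 34.8789 = 0.2509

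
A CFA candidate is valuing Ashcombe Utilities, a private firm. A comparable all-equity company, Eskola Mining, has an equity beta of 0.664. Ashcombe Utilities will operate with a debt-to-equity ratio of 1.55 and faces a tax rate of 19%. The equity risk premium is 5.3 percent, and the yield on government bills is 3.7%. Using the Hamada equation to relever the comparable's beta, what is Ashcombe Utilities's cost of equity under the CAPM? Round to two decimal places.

11.64%

β_L = β_U × [1 + (1 − t)(D/E)] = 0.664 × [1 + (1 − 0.19) × 1.55]
    = 0.664 × [1 + 0.81 × 1.55] = 0.664 × 2.2555 = 1.4977
E(R) = R_f + β_L × MRP = 3.7% + 1.4977 × 5.3% = 11.64%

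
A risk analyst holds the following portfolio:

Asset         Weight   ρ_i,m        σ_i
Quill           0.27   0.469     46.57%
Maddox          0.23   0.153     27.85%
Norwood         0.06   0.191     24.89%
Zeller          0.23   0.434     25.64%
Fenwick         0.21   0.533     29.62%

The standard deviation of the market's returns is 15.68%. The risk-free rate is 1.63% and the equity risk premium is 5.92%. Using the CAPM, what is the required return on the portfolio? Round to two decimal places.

β_Quill = 0.469 × 46.57% / 15.68% = 1.3929
β_Maddox = 0.153 × 27.85% / 15.68% = 0.2718
β_Norwood = 0.191 × 24.89% / 15.68% = 0.3032
β_Zeller = 0.434 × 25.64% / 15.68% = 0.7097
β_Fenwick = 0.533 × 29.62% / 15.68% = 1.0069
β_P = Σ w_i β_i = 0.27×1.3929 + 0.23×0.2718 + 0.06×0.3032 + 0.23×0.7097 + 0.21×1.0069 = 0.8315
E(R_P) = R_f + β_P × MRP = 1.63% + 0.8315 × 5.92% = 6.55%

6.55%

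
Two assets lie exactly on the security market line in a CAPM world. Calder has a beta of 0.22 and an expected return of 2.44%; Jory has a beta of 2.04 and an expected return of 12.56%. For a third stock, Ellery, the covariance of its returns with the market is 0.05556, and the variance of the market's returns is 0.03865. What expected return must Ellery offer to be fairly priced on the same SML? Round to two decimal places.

MRP = (12.56% − 2.44%) / (2.04 − 0.22) = 5.5604%
R_f = 2.44% − 0.22 × 5.5604% = 1.2167%
β_Ellery = Cov / Var(R_m) = 0.05556 / 0.03865 = 1.4375
E(R_Ellery) = R_f + β × MRP = 1.2167% + 1.4375 × 5.5604% = 9.21%

9.21%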